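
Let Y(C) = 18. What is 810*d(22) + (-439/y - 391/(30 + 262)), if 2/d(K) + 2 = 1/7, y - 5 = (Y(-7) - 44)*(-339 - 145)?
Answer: -41751360251/47787844 ≈ -873.68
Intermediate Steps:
y = 12589 (y = 5 + (18 - 44)*(-339 - 145) = 5 - 26*(-484) = 5 + 12584 = 12589)
d(K) = -14/13 (d(K) = 2/(-2 + 1/7) = 2/(-2 + ⅐) = 2/(-13/7) = 2*(-7/13) = -14/13)
810*d(22) + (-439/y - 391/(30 + 262)) = 810*(-14/13) + (-439/12589 - 391/(30 + 262)) = -11340/13 + (-439*1/12589 - 391/292) = -11340/13 + (-439/12589 - 391*1/292) = -11340/13 + (-439/12589 - 391/292) = -11340/13 - 5050487/3675988 = -41751360251/47787844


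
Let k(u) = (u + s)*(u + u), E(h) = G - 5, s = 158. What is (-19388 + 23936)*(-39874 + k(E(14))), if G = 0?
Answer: -188305392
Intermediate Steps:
E(h) = -5 (E(h) = 0 - 5 = -5)
k(u) = 2*u*(158 + u) (k(u) = (u + 158)*(u + u) = (158 + u)*(2*u) = 2*u*(158 + u))
(-19388 + 23936)*(-39874 + k(E(14))) = (-19388 + 23936)*(-39874 + 2*(-5)*(158 - 5)) = 4548*(-39874 + 2*(-5)*153) = 4548*(-39874 - 1530) = 4548*(-41404) = -188305392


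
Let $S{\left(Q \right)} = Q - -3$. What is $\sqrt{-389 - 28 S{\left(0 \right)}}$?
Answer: $i \sqrt{473} \approx 21.749 i$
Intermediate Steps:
$S{\left(Q \right)} = 3 + Q$ ($S{\left(Q \right)} = Q + 3 = 3 + Q$)
$\sqrt{-389 - 28 S{\left(0 \right)}} = \sqrt{-389 - 28 \left(3 + 0\right)} = \sqrt{-389 - 84} = \sqrt{-473} = i \sqrt{473}$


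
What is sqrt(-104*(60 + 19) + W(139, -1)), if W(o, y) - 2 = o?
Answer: 5*I*sqrt(323) ≈ 89.861*I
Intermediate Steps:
W(o, y) = 2 + o
sqrt(-104*(60 + 19) + W(139, -1)) = sqrt(-104*(60 + 19) + (2 + 139)) = sqrt(-104*79 + 141) = sqrt(-8216 + 141) = sqrt(-8075) = 5*I*sqrt(323)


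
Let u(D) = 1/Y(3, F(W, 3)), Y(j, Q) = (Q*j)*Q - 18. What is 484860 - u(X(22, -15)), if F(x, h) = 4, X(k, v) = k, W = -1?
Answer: 14545799/30 ≈ 4.8486e+5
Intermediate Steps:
Y(j, Q) = -18 + j*Q² (Y(j, Q) = j*Q² - 18 = -18 + j*Q²)
u(D) = 1/30 (u(D) = 1/(-18 + 3*4²) = 1/(-18 + 3*16) = 1/(-18 + 48) = 1/30)
484860 - u(X(22, -15)) = 484860 - 1*1/30 = 484860 - 1/30 = 14545799/30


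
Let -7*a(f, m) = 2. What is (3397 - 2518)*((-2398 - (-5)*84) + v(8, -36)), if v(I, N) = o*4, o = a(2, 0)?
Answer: -12177666/7 ≈ -1.7397e+6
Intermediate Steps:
a(f, m) = -2/7 (a(f, m) = -⅐*2 = -2/7)
o = -2/7 ≈ -0.28571
v(I, N) = -8/7 (v(I, N) = -2/7*4 = -8/7)
(3397 - 2518)*((-2398 - (-5)*84) + v(8, -36)) = (3397 - 2518)*((-2398 - (-5)*84) - 8/7) = 879*((-2398 - 1*(-420)) - 8/7) = 879*((-2398 + 420) - 8/7) = 879*(-1978 - 8/7) = 879*(-13854/7) = -12177666/7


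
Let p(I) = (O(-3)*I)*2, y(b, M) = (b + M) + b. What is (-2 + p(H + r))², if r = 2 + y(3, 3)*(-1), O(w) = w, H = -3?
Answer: 3364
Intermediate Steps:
y(b, M) = M + 2*b (y(b, M) = (M + b) + b = M + 2*b)
r = -7 (r = 2 + (3 + 2*3)*(-1) = 2 + (3 + 6)*(-1) = 2 + 9*(-1) = 2 - 9 = -7)
p(I) = -6*I (p(I) = -3*I*2 = -6*I)
(-2 + p(H + r))² = (-2 - 6*(-3 - 7))² = (-2 - 6*(-10))² = (-2 + 60)² = 58² = 3364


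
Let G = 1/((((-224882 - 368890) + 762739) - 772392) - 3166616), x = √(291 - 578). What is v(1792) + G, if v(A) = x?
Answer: -1/3770041 + I*√287 ≈ -2.6525e-7 + 16.941*I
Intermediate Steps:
x = I*√287 (x = √(-287) = I*√287 ≈ 16.941*I)
v(A) = I*√287
G = -1/3770041 (G = 1/(((-593772 + 762739) - 772392) - 3166616) = 1/((168967 - 772392) - 3166616) = 1/(-603425 - 3166616) = 1/(-3770041) = -1/3770041 ≈ -2.6525e-7)
v(1792) + G = I*√287 - 1/3770041 = -1/3770041 + I*√287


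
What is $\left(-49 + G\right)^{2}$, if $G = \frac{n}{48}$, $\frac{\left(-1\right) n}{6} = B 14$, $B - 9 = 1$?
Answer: $\frac{17689}{4} \approx 4422.3$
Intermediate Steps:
$B = 10$ ($B = 9 + 1 = 10$)
$n = -840$ ($n = - 6 \cdot 10 \cdot 14 = \left(-6\right) 140 = -840$)
$G = - \frac{35}{2}$ ($G = - \frac{840}{48} = \left(-840\right) \frac{1}{48} = - \frac{35}{2} \approx -17.5$)
$\left(-49 + G\right)^{2} = \left(-49 - \frac{35}{2}\right)^{2} = \left(- \frac{133}{2}\right)^{2} = \frac{17689}{4}$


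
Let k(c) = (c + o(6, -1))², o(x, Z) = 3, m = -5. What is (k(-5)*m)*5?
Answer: -100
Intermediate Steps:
k(c) = (3 + c)² (k(c) = (c + 3)² = (3 + c)²)
(k(-5)*m)*5 = ((3 - 5)²*(-5))*5 = ((-2)²*(-5))*5 = (4*(-5))*5 = -20*5 = -100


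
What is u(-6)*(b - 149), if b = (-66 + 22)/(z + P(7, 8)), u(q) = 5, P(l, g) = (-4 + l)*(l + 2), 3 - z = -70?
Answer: -3736/5 ≈ -747.20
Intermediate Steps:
z = 73 (z = 3 - 1*(-70) = 3 + 70 = 73)
P(l, g) = (-4 + l)*(2 + l)
b = -11/25 (b = (-66 + 22)/(73 + (-8 + 7² - 2*7)) = -44/(73 + (-8 + 49 - 14)) = -44/(73 + 27) = -44/100 = -44*1/100 = -11/25 ≈ -0.44000)
u(-6)*(b - 149) = 5*(-11/25 - 149) = 5*(-3736/25) = -3736/5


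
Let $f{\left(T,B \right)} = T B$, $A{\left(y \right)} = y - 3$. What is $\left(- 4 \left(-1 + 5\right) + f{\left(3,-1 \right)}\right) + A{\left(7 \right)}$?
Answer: $-15$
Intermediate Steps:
$A{\left(y \right)} = -3 + y$
$f{\left(T,B \right)} = B T$
$\left(- 4 \left(-1 + 5\right) + f{\left(3,-1 \right)}\right) + A{\left(7 \right)} = \left(- 4 \left(-1 + 5\right) - 3\right) + \left(-3 + 7\right) = \left(\left(-4\right) 4 - 3\right) + 4 = \left(-16 - 3\right) + 4 = -19 + 4 = -15$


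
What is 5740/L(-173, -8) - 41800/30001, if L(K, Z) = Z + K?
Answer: -9461660/285799 ≈ -33.106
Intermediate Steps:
L(K, Z) = K + Z
5740/L(-173, -8) - 41800/30001 = 5740/(-173 - 8) - 41800/30001 = 5740/(-181) - 41800*1/30001 = 5740*(-1/181) - 2200/1579 = -5740/181 - 2200/1579 = -9461660/285799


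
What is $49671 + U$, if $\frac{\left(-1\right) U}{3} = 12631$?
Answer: $11778$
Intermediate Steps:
$U = -37893$ ($U = \left(-3\right) 12631 = -37893$)
$49671 + U = 49671 - 37893 = 11778$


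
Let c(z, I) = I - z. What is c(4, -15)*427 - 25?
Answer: -8138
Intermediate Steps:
c(4, -15)*427 - 25 = (-15 - 1*4)*427 - 25 = (-15 - 4)*427 - 25 = -19*427 - 25 = -8113 - 25 = -8138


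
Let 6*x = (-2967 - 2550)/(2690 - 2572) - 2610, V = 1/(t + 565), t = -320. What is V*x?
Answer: -104499/57820 ≈ -1.8073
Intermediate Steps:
V = 1/245 (V = 1/(-320 + 565) = 1/245 ≈ 0.0040816)
x = -104499/236 (x = ((-2967 - 2550)/(2690 - 2572) - 2610)/6 = (-5517/118 - 2610)/6 = (⅙)*(-313497/118) = -104499/236 ≈ -442.79)
V*x = (1/245)*(-104499/236) = -104499/57820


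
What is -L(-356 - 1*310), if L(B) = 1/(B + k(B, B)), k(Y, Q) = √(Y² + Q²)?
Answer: -1/666 - √2/666 ≈ -0.0036249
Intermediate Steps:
k(Y, Q) = √(Q² + Y²)
L(B) = 1/(B + √2*√(B²)) (L(B) = 1/(B + √(B² + B²)) = 1/(B + √(2*B²)) = 1/(B + √2*√(B²)))
-L(-356 - 1*310) = -1/((-356 - 1*310) + √2*√((-356 - 1*310)²)) = -1/((-356 - 310) + √2*√((-356 - 310)²)) = -1/(-666 + √2*√((-666)²)) = -1/(-666 + √2*√443556) = -1/(-666 + √2*666) = -1/(-666 + 666*√2)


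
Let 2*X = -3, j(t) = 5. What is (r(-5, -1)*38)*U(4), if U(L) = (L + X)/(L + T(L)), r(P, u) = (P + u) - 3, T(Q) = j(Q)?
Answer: -95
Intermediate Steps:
X = -3/2 (X = (½)*(-3) = -3/2 ≈ -1.5000)
T(Q) = 5
r(P, u) = -3 + P + u
U(L) = (-3/2 + L)/(5 + L) (U(L) = (L - 3/2)/(L + 5) = (-3/2 + L)/(5 + L))
(r(-5, -1)*38)*U(4) = ((-3 - 5 - 1)*38)*((-3/2 + 4)/(5 + 4)) = (-9*38)*((5/2)/9) = -38*5/2 = -342*5/18 = -95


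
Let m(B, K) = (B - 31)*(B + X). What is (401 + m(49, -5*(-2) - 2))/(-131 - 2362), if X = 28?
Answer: -1787/2493 ≈ -0.71681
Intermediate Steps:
m(B, K) = (-31 + B)*(28 + B) (m(B, K) = (B - 31)*(B + 28) = (-31 + B)*(28 + B))
(401 + m(49, -5*(-2) - 2))/(-131 - 2362) = (401 + (-868 + 49**2 - 3*49))/(-131 - 2362) = (401 + (-868 + 2401 - 147))/(-2493) = (401 + 1386)*(-1/2493) = 1787*(-1/2493) = -1787/2493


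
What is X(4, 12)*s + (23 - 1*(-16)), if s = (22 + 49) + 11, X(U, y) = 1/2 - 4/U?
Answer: -2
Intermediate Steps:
X(U, y) = ½ - 4/U (X(U, y) = 1*(½) - 4/U = ½ - 4/U)
s = 82 (s = 71 + 11 = 82)
X(4, 12)*s + (23 - 1*(-16)) = ((½)*(-8 + 4)/4)*82 + (23 - 1*(-16)) = ((½)*(¼)*(-4))*82 + (23 + 16) = -½*82 + 39 = -41 + 39 = -2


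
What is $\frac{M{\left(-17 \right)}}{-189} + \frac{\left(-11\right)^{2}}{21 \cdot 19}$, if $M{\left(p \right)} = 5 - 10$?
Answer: $\frac{1184}{3591} \approx 0.32971$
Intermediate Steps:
$M{\left(p \right)} = -5$
$\frac{M{\left(-17 \right)}}{-189} + \frac{\left(-11\right)^{2}}{21 \cdot 19} = - \frac{5}{-189} + \frac{\left(-11\right)^{2}}{21 \cdot 19} = \left(-5\right) \left(- \frac{1}{189}\right) + \frac{121}{399} = \frac{5}{189} + 121 \cdot \frac{1}{399} = \frac{5}{189} + \frac{121}{399} = \frac{1184}{3591}$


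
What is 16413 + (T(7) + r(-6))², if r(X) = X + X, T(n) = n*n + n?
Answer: 18349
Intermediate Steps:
T(n) = n + n² (T(n) = n² + n = n + n²)
r(X) = 2*X
16413 + (T(7) + r(-6))² = 16413 + (7*(1 + 7) + 2*(-6))² = 16413 + (7*8 - 12)² = 16413 + (56 - 12)² = 16413 + 44² = 16413 + 1936 = 18349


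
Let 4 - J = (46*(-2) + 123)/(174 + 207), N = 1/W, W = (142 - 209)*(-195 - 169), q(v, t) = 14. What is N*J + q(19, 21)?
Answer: 130087085/9291828 ≈ 14.000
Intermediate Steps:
W = 24388 (W = -67*(-364) = 24388)
N = 1/24388 ≈ 4.1004e-5
J = 1493/381 (J = 4 - (46*(-2) + 123)/(174 + 207) = 4 - (-92 + 123)/381 = 4 - 31/381 = 1493/381 ≈ 3.9186)
N*J + q(19, 21) = (1/24388)*(1493/381) + 14 = 1493/9291828 + 14 = 130087085/9291828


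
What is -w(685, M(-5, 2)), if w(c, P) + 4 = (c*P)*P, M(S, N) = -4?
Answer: -10956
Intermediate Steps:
w(c, P) = -4 + c*P² (w(c, P) = -4 + (c*P)*P = -4 + (P*c)*P = -4 + c*P²)
-w(685, M(-5, 2)) = -(-4 + 685*(-4)²) = -(-4 + 685*16) = -(-4 + 10960) = -1*10956 = -10956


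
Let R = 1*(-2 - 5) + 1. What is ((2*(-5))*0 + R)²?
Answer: 36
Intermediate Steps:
R = -6 (R = 1*(-7) + 1 = -7 + 1 = -6)
((2*(-5))*0 + R)² = ((2*(-5))*0 - 6)² = (-10*0 - 6)² = (0 - 6)² = (-6)² = 36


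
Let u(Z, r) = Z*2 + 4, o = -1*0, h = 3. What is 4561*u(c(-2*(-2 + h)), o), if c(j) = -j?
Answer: 36488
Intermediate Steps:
o = 0
u(Z, r) = 4 + 2*Z (u(Z, r) = 2*Z + 4 = 4 + 2*Z)
4561*u(c(-2*(-2 + h)), o) = 4561*(4 + 2*(-(-2)*(-2 + 3))) = 4561*(4 + 2*(-(-2))) = 4561*(4 + 2*(-1*(-2))) = 4561*(4 + 2*2) = 4561*(4 + 4) = 4561*8 = 36488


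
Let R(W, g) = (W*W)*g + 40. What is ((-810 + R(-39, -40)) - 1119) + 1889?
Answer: -60840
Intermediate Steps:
R(W, g) = 40 + g*W**2 (R(W, g) = W**2*g + 40 = g*W**2 + 40 = 40 + g*W**2)
((-810 + R(-39, -40)) - 1119) + 1889 = ((-810 + (40 - 40*(-39)**2)) - 1119) + 1889 = ((-810 + (40 - 40*1521)) - 1119) + 1889 = ((-810 + (40 - 60840)) - 1119) + 1889 = ((-810 - 60800) - 1119) + 1889 = (-61610 - 1119) + 1889 = -62729 + 1889 = -60840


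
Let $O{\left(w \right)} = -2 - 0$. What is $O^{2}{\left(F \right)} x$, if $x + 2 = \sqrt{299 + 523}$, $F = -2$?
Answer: $-8 + 4 \sqrt{822} \approx 106.68$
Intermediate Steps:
$x = -2 + \sqrt{822}$ ($x = -2 + \sqrt{299 + 523} = -2 + \sqrt{822} \approx 26.671$)
$O{\left(w \right)} = -2$ ($O{\left(w \right)} = -2 + 0 = -2$)
$O^{2}{\left(F \right)} x = \left(-2\right)^{2} \left(-2 + \sqrt{822}\right) = 4 \left(-2 + \sqrt{822}\right) = -8 + 4 \sqrt{822}$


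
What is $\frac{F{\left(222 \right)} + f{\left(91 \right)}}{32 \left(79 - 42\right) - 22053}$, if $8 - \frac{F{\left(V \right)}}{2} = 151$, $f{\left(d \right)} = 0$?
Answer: $\frac{286}{20869} \approx 0.013705$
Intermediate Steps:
$F{\left(V \right)} = -286$ ($F{\left(V \right)} = 16 - 302 = -286$)
$\frac{F{\left(222 \right)} + f{\left(91 \right)}}{32 \left(79 - 42\right) - 22053} = \frac{-286 + 0}{32 \left(79 - 42\right) - 22053} = - \frac{286}{32 \cdot 37 - 22053} = - \frac{286}{1184 - 22053} = - \frac{286}{-20869} = \left(-286\right) \left(- \frac{1}{20869}\right) = \frac{286}{20869}$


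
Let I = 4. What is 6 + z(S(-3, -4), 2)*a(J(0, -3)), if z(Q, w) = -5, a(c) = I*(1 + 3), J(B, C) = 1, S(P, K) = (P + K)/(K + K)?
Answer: -74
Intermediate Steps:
S(P, K) = (K + P)/(2*K) (S(P, K) = (K + P)/((2*K)) = (K + P)*(1/(2*K)) = (K + P)/(2*K))
a(c) = 16 (a(c) = 4*(1 + 3) = 4*4 = 16)
6 + z(S(-3, -4), 2)*a(J(0, -3)) = 6 - 5*16 = 6 - 80 = -74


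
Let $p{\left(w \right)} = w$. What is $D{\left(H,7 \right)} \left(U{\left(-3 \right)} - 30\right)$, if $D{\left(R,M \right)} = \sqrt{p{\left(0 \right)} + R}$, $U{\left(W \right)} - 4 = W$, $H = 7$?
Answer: $- 29 \sqrt{7} \approx -76.727$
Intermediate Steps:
$U{\left(W \right)} = 4 + W$
$D{\left(R,M \right)} = \sqrt{R}$ ($D{\left(R,M \right)} = \sqrt{0 + R} = \sqrt{R}$)
$D{\left(H,7 \right)} \left(U{\left(-3 \right)} - 30\right) = \sqrt{7} \left(\left(4 - 3\right) - 30\right) = \sqrt{7} \left(1 - 30\right) = \sqrt{7} \left(-29\right) = - 29 \sqrt{7}$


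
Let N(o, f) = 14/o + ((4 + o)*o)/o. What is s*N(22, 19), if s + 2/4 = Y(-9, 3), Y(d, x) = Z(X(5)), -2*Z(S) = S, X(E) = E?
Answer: -879/11 ≈ -79.909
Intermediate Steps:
Z(S) = -S/2
Y(d, x) = -5/2 (Y(d, x) = -1/2*5 = -5/2)
N(o, f) = 4 + o + 14/o (N(o, f) = 14/o + (o*(4 + o))/o = 14/o + (4 + o) = 4 + o + 14/o)
s = -3 (s = -1/2 - 5/2 = -3)
s*N(22, 19) = -3*(4 + 22 + 14/22) = -3*(4 + 22 + 14*(1/22)) = -3*(4 + 22 + 7/11) = -3*293/11 = -879/11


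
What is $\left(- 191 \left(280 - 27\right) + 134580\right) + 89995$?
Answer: $176252$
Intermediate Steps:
$\left(- 191 \left(280 - 27\right) + 134580\right) + 89995 = \left(\left(-191\right) 253 + 134580\right) + 89995 = \left(-48323 + 134580\right) + 89995 = 86257 + 89995 = 176252$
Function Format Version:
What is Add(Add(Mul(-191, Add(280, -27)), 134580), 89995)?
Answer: 176252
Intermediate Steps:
Add(Add(Mul(-191, Add(280, -27)), 134580), 89995) = Add(Add(Mul(-191, 253), 134580), 89995) = Add(Add(-48323, 134580), 89995) = Add(86257, 89995) = 176252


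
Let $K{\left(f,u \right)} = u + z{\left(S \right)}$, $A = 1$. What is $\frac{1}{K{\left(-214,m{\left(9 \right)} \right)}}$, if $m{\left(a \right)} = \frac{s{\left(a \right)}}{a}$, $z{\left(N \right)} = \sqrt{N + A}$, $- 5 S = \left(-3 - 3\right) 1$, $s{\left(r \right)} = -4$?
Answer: $\frac{180}{811} + \frac{81 \sqrt{55}}{811} \approx 0.96265$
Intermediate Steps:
$S = \frac{6}{5}$ ($S = - \frac{\left(-3 - 3\right) 1}{5} = - \frac{\left(-6\right) 1}{5} = \left(- \frac{1}{5}\right) \left(-6\right) = \frac{6}{5} \approx 1.2$)
$z{\left(N \right)} = \sqrt{1 + N}$ ($z{\left(N \right)} = \sqrt{N + 1} = \sqrt{1 + N}$)
$m{\left(a \right)} = - \frac{4}{a}$
$K{\left(f,u \right)} = u + \frac{\sqrt{55}}{5}$ ($K{\left(f,u \right)} = u + \sqrt{1 + \frac{6}{5}} = u + \sqrt{\frac{11}{5}} = u + \frac{\sqrt{55}}{5}$)
$\frac{1}{K{\left(-214,m{\left(9 \right)} \right)}} = \frac{1}{- \frac{4}{9} + \frac{\sqrt{55}}{5}}$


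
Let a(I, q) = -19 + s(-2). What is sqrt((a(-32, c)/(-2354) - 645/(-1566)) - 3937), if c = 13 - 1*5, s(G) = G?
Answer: I*sqrt(41277218521693)/102399 ≈ 62.742*I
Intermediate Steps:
c = 8 (c = 13 - 5 = 8)
a(I, q) = -21 (a(I, q) = -19 - 2 = -21)
sqrt((a(-32, c)/(-2354) - 645/(-1566)) - 3937) = sqrt((-21/(-2354) - 645/(-1566)) - 3937) = sqrt((-21*(-1/2354) - 645*(-1/1566)) - 3937) = sqrt((21/2354 + 215/522) - 3937) = sqrt(129268/307197 - 3937) = sqrt(-1209305321/307197) = I*sqrt(41277218521693)/102399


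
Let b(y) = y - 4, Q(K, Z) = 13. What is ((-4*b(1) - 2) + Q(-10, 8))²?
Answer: 529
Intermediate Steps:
b(y) = -4 + y
((-4*b(1) - 2) + Q(-10, 8))² = ((-4*(-4 + 1) - 2) + 13)² = ((-4*(-3) - 2) + 13)² = ((12 - 2) + 13)² = (10 + 13)² = 23² = 529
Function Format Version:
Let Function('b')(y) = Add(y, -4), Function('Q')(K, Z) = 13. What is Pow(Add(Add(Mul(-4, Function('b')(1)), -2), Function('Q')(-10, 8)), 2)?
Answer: 529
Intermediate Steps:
Function('b')(y) = Add(-4, y)
Pow(Add(Add(Mul(-4, Function('b')(1)), -2), Function('Q')(-10, 8)), 2) = Pow(Add(Add(Mul(-4, Add(-4, 1)), -2), 13), 2) = Pow(Add(Add(Mul(-4, -3), -2), 13), 2) = Pow(Add(Add(12, -2), 13), 2) = Pow(Add(10, 13), 2) = Pow(23, 2) = 529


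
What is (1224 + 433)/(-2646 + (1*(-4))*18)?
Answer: -1657/2718 ≈ -0.60964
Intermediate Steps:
(1224 + 433)/(-2646 + (1*(-4))*18) = 1657/(-2646 - 4*18) = 1657/(-2646 - 72) = 1657/(-2718) = 1657*(-1/2718) = -1657/2718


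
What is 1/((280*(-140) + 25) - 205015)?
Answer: -1/244190 ≈ -4.0952e-6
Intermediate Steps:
1/((280*(-140) + 25) - 205015) = 1/((-39200 + 25) - 205015) = 1/(-39175 - 205015) = 1/(-244190) = -1/244190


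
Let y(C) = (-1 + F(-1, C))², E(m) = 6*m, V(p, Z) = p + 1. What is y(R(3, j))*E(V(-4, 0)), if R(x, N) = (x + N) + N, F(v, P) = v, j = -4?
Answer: -72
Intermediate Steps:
R(x, N) = x + 2*N (R(x, N) = (N + x) + N = x + 2*N)
V(p, Z) = 1 + p
y(C) = 4 (y(C) = (-1 - 1)² = (-2)² = 4)
y(R(3, j))*E(V(-4, 0)) = 4*(6*(1 - 4)) = 4*(6*(-3)) = 4*(-18) = -72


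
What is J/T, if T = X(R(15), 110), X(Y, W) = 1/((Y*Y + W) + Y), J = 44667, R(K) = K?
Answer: 15633450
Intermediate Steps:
X(Y, W) = 1/(W + Y + Y²) (X(Y, W) = 1/((Y² + W) + Y) = 1/((W + Y²) + Y) = 1/(W + Y + Y²))
T = 1/350 (T = 1/(110 + 15 + 15²) = 1/(110 + 15 + 225) = 1/350 ≈ 0.0028571)
J/T = 44667/(1/350) = 44667*350 = 15633450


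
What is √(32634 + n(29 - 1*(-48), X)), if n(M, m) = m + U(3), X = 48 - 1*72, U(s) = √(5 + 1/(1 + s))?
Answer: √(130440 + 2*√21)/2 ≈ 180.59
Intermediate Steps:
X = -24 (X = 48 - 72 = -24)
n(M, m) = m + √21/2 (n(M, m) = m + √((6 + 5*3)/(1 + 3)) = m + √((6 + 15)/4) = m + √((¼)*21) = m + √(21/4) = m + √21/2)
√(32634 + n(29 - 1*(-48), X)) = √(32634 + (-24 + √21/2)) = √(32610 + √21/2)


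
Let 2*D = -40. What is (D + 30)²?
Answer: 100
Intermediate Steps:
D = -20 (D = (½)*(-40) = -20)
(D + 30)² = (-20 + 30)² = 10² = 100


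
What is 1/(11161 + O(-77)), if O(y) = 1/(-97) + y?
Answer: 97/1075147 ≈ 9.0220e-5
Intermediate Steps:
O(y) = -1/97 + y
1/(11161 + O(-77)) = 1/(11161 + (-1/97 - 77)) = 1/(11161 - 7470/97) = 1/(1075147/97) = 97/1075147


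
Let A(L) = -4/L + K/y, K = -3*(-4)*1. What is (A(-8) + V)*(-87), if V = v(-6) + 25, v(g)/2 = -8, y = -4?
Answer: -1131/2 ≈ -565.50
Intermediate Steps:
K = 12 (K = 12*1 = 12)
A(L) = -3 - 4/L (A(L) = -4/L + 12/(-4) = -4/L + 12*(-1/4) = -4/L - 3 = -3 - 4/L)
v(g) = -16 (v(g) = 2*(-8) = -16)
V = 9 (V = -16 + 25 = 9)
(A(-8) + V)*(-87) = ((-3 - 4/(-8)) + 9)*(-87) = ((-3 - 4*(-1/8)) + 9)*(-87) = ((-3 + 1/2) + 9)*(-87) = (-5/2 + 9)*(-87) = (13/2)*(-87) = -1131/2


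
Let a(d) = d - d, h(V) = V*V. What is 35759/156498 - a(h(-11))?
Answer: 35759/156498 ≈ 0.22849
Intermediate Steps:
h(V) = V**2
a(d) = 0
35759/156498 - a(h(-11)) = 35759/156498 - 1*0 = 35759*(1/156498) + 0 = 35759/156498 + 0 = 35759/156498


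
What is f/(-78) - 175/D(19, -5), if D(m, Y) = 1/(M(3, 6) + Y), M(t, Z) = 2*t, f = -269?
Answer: -13381/78 ≈ -171.55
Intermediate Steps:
D(m, Y) = 1/(6 + Y) (D(m, Y) = 1/(2*3 + Y) = 1/(6 + Y))
f/(-78) - 175/D(19, -5) = -269/(-78) - 175/(1/(6 - 5)) = -269*(-1/78) - 175/(1/1) = 269/78 - 175/1 = 269/78 - 175*1 = 269/78 - 175 = -13381/78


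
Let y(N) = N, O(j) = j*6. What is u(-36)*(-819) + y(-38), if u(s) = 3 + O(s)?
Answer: 174409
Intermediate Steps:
O(j) = 6*j
u(s) = 3 + 6*s
u(-36)*(-819) + y(-38) = (3 + 6*(-36))*(-819) - 38 = (3 - 216)*(-819) - 38 = -213*(-819) - 38 = 174447 - 38 = 174409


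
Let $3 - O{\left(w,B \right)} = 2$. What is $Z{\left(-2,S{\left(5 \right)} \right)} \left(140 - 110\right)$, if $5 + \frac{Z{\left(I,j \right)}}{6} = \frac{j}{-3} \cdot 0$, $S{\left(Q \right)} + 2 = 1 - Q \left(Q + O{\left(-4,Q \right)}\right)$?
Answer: $-900$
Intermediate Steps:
$O{\left(w,B \right)} = 1$ ($O{\left(w,B \right)} = 3 - 2 = 1$)
$S{\left(Q \right)} = -1 - Q \left(1 + Q\right)$ ($S{\left(Q \right)} = -2 - \left(-1 + Q \left(Q + 1\right)\right) = -2 - \left(-1 + Q \left(1 + Q\right)\right) = -1 - Q \left(1 + Q\right)$)
$Z{\left(I,j \right)} = -30$ ($Z{\left(I,j \right)} = -30 + 6 \frac{j}{-3} \cdot 0 = -30 + 6 j \left(- \frac{1}{3}\right) 0 = -30 + 6 - \frac{j}{3} \cdot 0 = -30 + 6 \cdot 0 = -30 + 0 = -30$)
$Z{\left(-2,S{\left(5 \right)} \right)} \left(140 - 110\right) = - 30 \left(140 - 110\right) = \left(-30\right) 30 = -900$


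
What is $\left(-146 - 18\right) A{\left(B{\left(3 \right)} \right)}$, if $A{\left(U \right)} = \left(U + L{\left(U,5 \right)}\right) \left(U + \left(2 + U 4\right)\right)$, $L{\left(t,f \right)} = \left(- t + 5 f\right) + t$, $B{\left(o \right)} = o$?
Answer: $-78064$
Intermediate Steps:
$L{\left(t,f \right)} = 5 f$
$A{\left(U \right)} = \left(2 + 5 U\right) \left(25 + U\right)$ ($A{\left(U \right)} = \left(U + 5 \cdot 5\right) \left(U + \left(2 + U 4\right)\right) = \left(U + 25\right) \left(U + \left(2 + 4 U\right)\right) = \left(25 + U\right) \left(2 + 5 U\right) = \left(2 + 5 U\right) \left(25 + U\right)$)
$\left(-146 - 18\right) A{\left(B{\left(3 \right)} \right)} = \left(-146 - 18\right) \left(50 + 5 \cdot 3^{2} + 127 \cdot 3\right) = - 164 \left(50 + 5 \cdot 9 + 381\right) = - 164 \left(50 + 45 + 381\right) = \left(-164\right) 476 = -78064$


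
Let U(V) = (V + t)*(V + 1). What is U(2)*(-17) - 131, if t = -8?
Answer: 175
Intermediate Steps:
U(V) = (1 + V)*(-8 + V) (U(V) = (V - 8)*(V + 1) = (-8 + V)*(1 + V) = (1 + V)*(-8 + V))
U(2)*(-17) - 131 = (-8 + 2² - 7*2)*(-17) - 131 = (-8 + 4 - 14)*(-17) - 131 = -18*(-17) - 131 = 306 - 131 = 175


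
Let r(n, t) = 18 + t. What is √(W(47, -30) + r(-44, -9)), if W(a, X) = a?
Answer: 2*√14 ≈ 7.4833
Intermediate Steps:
√(W(47, -30) + r(-44, -9)) = √(47 + (18 - 9)) = √(47 + 9) = √56 = 2*√14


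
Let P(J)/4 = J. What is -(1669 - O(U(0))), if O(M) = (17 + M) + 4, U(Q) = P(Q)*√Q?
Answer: -1648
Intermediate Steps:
P(J) = 4*J
U(Q) = 4*Q^(3/2) (U(Q) = (4*Q)*√Q = 4*Q^(3/2))
O(M) = 21 + M
-(1669 - O(U(0))) = -(1669 - (21 + 4*0^(3/2))) = -(1669 - (21 + 4*0)) = -(1669 - (21 + 0)) = -(1669 - 1*21) = -(1669 - 21) = -1*1648 = -1648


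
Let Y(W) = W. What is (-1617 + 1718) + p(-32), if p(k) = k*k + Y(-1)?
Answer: 1124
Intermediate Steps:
p(k) = -1 + k² (p(k) = k*k - 1 = k² - 1 = -1 + k²)
(-1617 + 1718) + p(-32) = (-1617 + 1718) + (-1 + (-32)²) = 101 + (-1 + 1024) = 101 + 1023 = 1124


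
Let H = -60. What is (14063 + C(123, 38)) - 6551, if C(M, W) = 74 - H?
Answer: 7646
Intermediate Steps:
C(M, W) = 134 (C(M, W) = 74 - 1*(-60) = 74 + 60 = 134)
(14063 + C(123, 38)) - 6551 = (14063 + 134) - 6551 = 14197 - 6551 = 7646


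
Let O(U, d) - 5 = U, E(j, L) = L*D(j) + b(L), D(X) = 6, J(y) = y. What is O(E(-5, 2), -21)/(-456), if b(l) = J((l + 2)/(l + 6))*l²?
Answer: -1/24 ≈ -0.041667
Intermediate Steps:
b(l) = l²*(2 + l)/(6 + l) (b(l) = ((l + 2)/(l + 6))*l² = ((2 + l)/(6 + l))*l² = l²*(2 + l)/(6 + l))
E(j, L) = 6*L + L²*(2 + L)/(6 + L) (E(j, L) = L*6 + L²*(2 + L)/(6 + L) = 6*L + L²*(2 + L)/(6 + L))
O(U, d) = 5 + U
O(E(-5, 2), -21)/(-456) = (5 + 2*(36 + 2² + 8*2)/(6 + 2))/(-456) = (5 + 2*(36 + 4 + 16)/8)*(-1/456) = (5 + 2*(⅛)*56)*(-1/456) = (5 + 14)*(-1/456) = 19*(-1/456) = -1/24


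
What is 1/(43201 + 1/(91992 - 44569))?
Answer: 47423/2048721024 ≈ 2.3148e-5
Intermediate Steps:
1/(43201 + 1/(91992 - 44569)) = 1/(43201 + 1/47423) = 1/(2048721024/47423) = 47423/2048721024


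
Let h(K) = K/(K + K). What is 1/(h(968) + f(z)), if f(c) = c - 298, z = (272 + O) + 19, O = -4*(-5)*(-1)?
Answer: -2/53 ≈ -0.037736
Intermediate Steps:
O = -20 (O = 20*(-1) = -20)
h(K) = ½ (h(K) = K/((2*K)) = (1/(2*K))*K = ½)
z = 271 (z = (272 - 20) + 19 = 252 + 19 = 271)
f(c) = -298 + c
1/(h(968) + f(z)) = 1/(½ + (-298 + 271)) = 1/(½ - 27) = 1/(-53/2) = -2/53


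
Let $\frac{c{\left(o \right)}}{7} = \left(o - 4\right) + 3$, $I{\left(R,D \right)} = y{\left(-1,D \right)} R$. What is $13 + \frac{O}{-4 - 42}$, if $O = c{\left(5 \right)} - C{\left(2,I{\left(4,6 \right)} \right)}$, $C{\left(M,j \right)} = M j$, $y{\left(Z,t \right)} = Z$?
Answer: $\frac{281}{23} \approx 12.217$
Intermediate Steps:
$I{\left(R,D \right)} = - R$
$c{\left(o \right)} = -7 + 7 o$ ($c{\left(o \right)} = 7 \left(\left(o - 4\right) + 3\right) = 7 \left(\left(-4 + o\right) + 3\right) = 7 \left(-1 + o\right) = -7 + 7 o$)
$O = 36$ ($O = \left(-7 + 7 \cdot 5\right) - 2 \left(\left(-1\right) 4\right) = \left(-7 + 35\right) - 2 \left(-4\right) = 28 - -8 = 28 + 8 = 36$)
$13 + \frac{O}{-4 - 42} = 13 + \frac{36}{-4 - 42} = 13 + \frac{36}{-46} = 13 + 36 \left(- \frac{1}{46}\right) = 13 - \frac{18}{23} = \frac{281}{23}$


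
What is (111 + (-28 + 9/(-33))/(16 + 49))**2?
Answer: 6249534916/511225 ≈ 12225.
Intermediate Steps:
(111 + (-28 + 9/(-33))/(16 + 49))**2 = (111 + (-28 + 9*(-1/33))/65)**2 = (111 + (-28 - 3/11)*(1/65))**2 = (111 - 311/11*1/65)**2 = (111 - 311/715)**2 = (79054/715)**2 = 6249534916/511225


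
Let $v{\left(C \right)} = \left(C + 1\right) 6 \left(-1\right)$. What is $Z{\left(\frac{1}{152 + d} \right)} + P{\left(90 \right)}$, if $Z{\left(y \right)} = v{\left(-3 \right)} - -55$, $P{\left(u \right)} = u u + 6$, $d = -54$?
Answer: $8173$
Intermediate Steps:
$v{\left(C \right)} = -6 - 6 C$ ($v{\left(C \right)} = \left(1 + C\right) 6 \left(-1\right) = \left(6 + 6 C\right) \left(-1\right) = -6 - 6 C$)
$P{\left(u \right)} = 6 + u^{2}$ ($P{\left(u \right)} = u^{2} + 6 = 6 + u^{2}$)
$Z{\left(y \right)} = 67$ ($Z{\left(y \right)} = \left(-6 - -18\right) - -55 = \left(-6 + 18\right) + 55 = 12 + 55 = 67$)
$Z{\left(\frac{1}{152 + d} \right)} + P{\left(90 \right)} = 67 + \left(6 + 90^{2}\right) = 67 + \left(6 + 8100\right) = 67 + 8106 = 8173$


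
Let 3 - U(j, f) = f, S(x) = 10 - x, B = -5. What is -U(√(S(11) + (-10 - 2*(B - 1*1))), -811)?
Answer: -814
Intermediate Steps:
U(j, f) = 3 - f
-U(√(S(11) + (-10 - 2*(B - 1*1))), -811) = -(3 - 1*(-811)) = -(3 + 811) = -1*814 = -814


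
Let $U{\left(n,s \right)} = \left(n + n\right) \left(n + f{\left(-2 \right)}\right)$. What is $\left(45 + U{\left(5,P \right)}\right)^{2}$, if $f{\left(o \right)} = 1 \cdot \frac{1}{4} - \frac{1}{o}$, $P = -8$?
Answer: $\frac{42025}{4} \approx 10506.0$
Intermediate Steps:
$f{\left(o \right)} = \frac{1}{4} - \frac{1}{o}$ ($f{\left(o \right)} = 1 \cdot \frac{1}{4} - \frac{1}{o} = \frac{1}{4} - \frac{1}{o}$)
$U{\left(n,s \right)} = 2 n \left(\frac{3}{4} + n\right)$ ($U{\left(n,s \right)} = \left(n + n\right) \left(n + \frac{-4 - 2}{4 \left(-2\right)}\right) = 2 n \left(n + \frac{1}{4} \left(- \frac{1}{2}\right) \left(-6\right)\right) = 2 n \left(n + \frac{3}{4}\right) = 2 n \left(\frac{3}{4} + n\right)$)
$\left(45 + U{\left(5,P \right)}\right)^{2} = \left(45 + \frac{1}{2} \cdot 5 \left(3 + 4 \cdot 5\right)\right)^{2} = \left(45 + \frac{1}{2} \cdot 5 \left(3 + 20\right)\right)^{2} = \left(45 + \frac{1}{2} \cdot 5 \cdot 23\right)^{2} = \left(45 + \frac{115}{2}\right)^{2} = \left(\frac{205}{2}\right)^{2} = \frac{42025}{4}$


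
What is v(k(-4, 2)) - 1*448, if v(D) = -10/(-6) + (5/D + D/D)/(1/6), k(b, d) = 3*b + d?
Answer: -1330/3 ≈ -443.33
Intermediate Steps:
k(b, d) = d + 3*b
v(D) = 23/3 + 30/D (v(D) = -10*(-1/6) + (5/D + 1)/(1/6) = 5/3 + (1 + 5/D)*6 = 5/3 + (6 + 30/D) = 23/3 + 30/D)
v(k(-4, 2)) - 1*448 = (23/3 + 30/(2 + 3*(-4))) - 1*448 = (23/3 + 30/(2 - 12)) - 448 = (23/3 + 30/(-10)) - 448 = (23/3 + 30*(-1/10)) - 448 = (23/3 - 3) - 448 = 14/3 - 448 = -1330/3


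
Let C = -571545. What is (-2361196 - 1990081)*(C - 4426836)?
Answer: 21749340282537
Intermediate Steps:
(-2361196 - 1990081)*(C - 4426836) = (-2361196 - 1990081)*(-571545 - 4426836) = -4351277*(-4998381) = 21749340282537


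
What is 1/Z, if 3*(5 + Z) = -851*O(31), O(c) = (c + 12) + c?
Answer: -3/62989 ≈ -4.7627e-5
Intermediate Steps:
O(c) = 12 + 2*c (O(c) = (12 + c) + c = 12 + 2*c)
Z = -62989/3 (Z = -5 + (-851*(12 + 2*31))/3 = -5 + (-851*(12 + 62))/3 = -5 + (-851*74)/3 = -5 + (1/3)*(-62974) = -5 - 62974/3 = -62989/3 ≈ -20996.)
1/Z = 1/(-62989/3) = -3/62989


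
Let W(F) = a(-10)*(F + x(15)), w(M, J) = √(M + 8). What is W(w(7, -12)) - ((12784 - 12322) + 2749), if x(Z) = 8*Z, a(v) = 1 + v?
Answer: -4291 - 9*√15 ≈ -4325.9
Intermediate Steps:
w(M, J) = √(8 + M)
W(F) = -1080 - 9*F (W(F) = (1 - 10)*(F + 8*15) = -9*(F + 120) = -9*(120 + F) = -1080 - 9*F)
W(w(7, -12)) - ((12784 - 12322) + 2749) = (-1080 - 9*√(8 + 7)) - ((12784 - 12322) + 2749) = (-1080 - 9*√15) - (462 + 2749) = (-1080 - 9*√15) - 1*3211 = (-1080 - 9*√15) - 3211 = -4291 - 9*√15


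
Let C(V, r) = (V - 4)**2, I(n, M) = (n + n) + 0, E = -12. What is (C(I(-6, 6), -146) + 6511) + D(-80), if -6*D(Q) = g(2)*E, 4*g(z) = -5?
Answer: 13529/2 ≈ 6764.5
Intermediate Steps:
g(z) = -5/4 (g(z) = (1/4)*(-5) = -5/4)
I(n, M) = 2*n (I(n, M) = 2*n + 0 = 2*n)
C(V, r) = (-4 + V)**2
D(Q) = -5/2 (D(Q) = -(-5)*(-12)/24 = -1/6*15 = -5/2)
(C(I(-6, 6), -146) + 6511) + D(-80) = ((-4 + 2*(-6))**2 + 6511) - 5/2 = ((-4 - 12)**2 + 6511) - 5/2 = ((-16)**2 + 6511) - 5/2 = (256 + 6511) - 5/2 = 6767 - 5/2 = 13529/2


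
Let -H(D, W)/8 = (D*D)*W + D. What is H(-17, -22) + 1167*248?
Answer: 340416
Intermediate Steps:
H(D, W) = -8*D - 8*W*D² (H(D, W) = -8*((D*D)*W + D) = -8*(D²*W + D) = -8*(W*D² + D) = -8*(D + W*D²) = -8*D - 8*W*D²)
H(-17, -22) + 1167*248 = -8*(-17)*(1 - 17*(-22)) + 1167*248 = -8*(-17)*(1 + 374) + 289416 = -8*(-17)*375 + 289416 = 51000 + 289416 = 340416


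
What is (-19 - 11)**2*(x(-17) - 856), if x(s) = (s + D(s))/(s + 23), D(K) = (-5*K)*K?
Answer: -989700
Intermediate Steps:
D(K) = -5*K**2
x(s) = (s - 5*s**2)/(23 + s) (x(s) = (s - 5*s**2)/(s + 23) = (s - 5*s**2)/(23 + s))
(-19 - 11)**2*(x(-17) - 856) = (-19 - 11)**2*(-17*(1 - 5*(-17))/(23 - 17) - 856) = (-30)**2*(-17*(1 + 85)/6 - 856) = 900*(-17*1/6*86 - 856) = 900*(-731/3 - 856) = 900*(-3299/3) = -989700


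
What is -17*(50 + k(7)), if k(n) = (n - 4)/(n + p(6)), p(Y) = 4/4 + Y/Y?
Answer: -2567/3 ≈ -855.67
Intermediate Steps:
p(Y) = 2 (p(Y) = 4*(¼) + 1 = 1 + 1 = 2)
k(n) = (-4 + n)/(2 + n) (k(n) = (n - 4)/(n + 2) = (-4 + n)/(2 + n))
-17*(50 + k(7)) = -17*(50 + (-4 + 7)/(2 + 7)) = -17*(50 + 3/9) = -17*(50 + (⅑)*3) = -17*(50 + ⅓) = -17*151/3 = -2567/3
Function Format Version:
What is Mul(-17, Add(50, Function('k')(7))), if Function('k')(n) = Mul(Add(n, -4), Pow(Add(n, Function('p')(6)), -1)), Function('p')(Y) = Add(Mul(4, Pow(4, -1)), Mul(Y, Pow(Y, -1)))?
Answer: Rational(-2567, 3) ≈ -855.67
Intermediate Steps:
Function('p')(Y) = 2 (Function('p')(Y) = Add(Mul(4, Rational(1, 4)), 1) = Add(1, 1) = 2)
Function('k')(n) = Mul(Pow(Add(2, n), -1), Add(-4, n)) (Function('k')(n) = Mul(Add(n, -4), Pow(Add(n, 2), -1)) = Mul(Add(-4, n), Pow(Add(2, n), -1)) = Mul(Pow(Add(2, n), -1), Add(-4, n)))
Mul(-17, Add(50, Function('k')(7))) = Mul(-17, Add(50, Mul(Pow(Add(2, 7), -1), Add(-4, 7)))) = Mul(-17, Add(50, Mul(Pow(9, -1), 3))) = Mul(-17, Add(50, Mul(Rational(1, 9), 3))) = Mul(-17, Add(50, Rational(1, 3))) = Mul(-17, Rational(151, 3)) = Rational(-2567, 3)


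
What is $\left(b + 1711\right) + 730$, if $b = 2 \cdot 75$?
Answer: $2591$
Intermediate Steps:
$b = 150$
$\left(b + 1711\right) + 730 = \left(150 + 1711\right) + 730 = 1861 + 730 = 2591$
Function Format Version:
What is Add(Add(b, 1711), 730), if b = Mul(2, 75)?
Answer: 2591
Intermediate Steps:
b = 150
Add(Add(b, 1711), 730) = Add(Add(150, 1711), 730) = Add(1861, 730) = 2591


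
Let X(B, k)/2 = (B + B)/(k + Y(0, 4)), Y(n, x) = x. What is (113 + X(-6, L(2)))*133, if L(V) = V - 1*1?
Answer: 71953/5 ≈ 14391.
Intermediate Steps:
L(V) = -1 + V (L(V) = V - 1 = -1 + V)
X(B, k) = 4*B/(4 + k) (X(B, k) = 2*((B + B)/(k + 4)) = 2*((2*B)/(4 + k)) = 2*(2*B/(4 + k)) = 4*B/(4 + k))
(113 + X(-6, L(2)))*133 = (113 + 4*(-6)/(4 + (-1 + 2)))*133 = (113 + 4*(-6)/(4 + 1))*133 = (113 + 4*(-6)/5)*133 = (113 + 4*(-6)*(⅕))*133 = (113 - 24/5)*133 = (541/5)*133 = 71953/5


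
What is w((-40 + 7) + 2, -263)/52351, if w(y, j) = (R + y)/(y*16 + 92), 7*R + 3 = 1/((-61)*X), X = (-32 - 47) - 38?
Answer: 1570139/1056623058036 ≈ 1.4860e-6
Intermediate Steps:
X = -117 (X = -79 - 38 = -117)
R = -21410/49959 (R = -3/7 + (1/(-61*(-117)))/7 = -3/7 + (-1/61*(-1/117))/7 = -3/7 + (1/7)*(1/7137) = -3/7 + 1/49959 = -21410/49959 ≈ -0.42855)
w(y, j) = (-21410/49959 + y)/(92 + 16*y) (w(y, j) = (-21410/49959 + y)/(y*16 + 92) = (-21410/49959 + y)/(16*y + 92) = (-21410/49959 + y)/(92 + 16*y))
w((-40 + 7) + 2, -263)/52351 = ((-21410 + 49959*((-40 + 7) + 2))/(199836*(23 + 4*((-40 + 7) + 2))))/52351 = ((-21410 + 49959*(-33 + 2))/(199836*(23 + 4*(-33 + 2))))*(1/52351) = ((-21410 + 49959*(-31))/(199836*(23 + 4*(-31))))*(1/52351) = ((-21410 - 1548729)/(199836*(23 - 124)))*(1/52351) = ((1/199836)*(-1570139)/(-101))*(1/52351) = ((1/199836)*(-1/101)*(-1570139))*(1/52351) = (1570139/20183436)*(1/52351) = 1570139/1056623058036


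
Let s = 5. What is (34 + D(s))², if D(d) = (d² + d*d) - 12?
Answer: 5184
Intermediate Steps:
D(d) = -12 + 2*d² (D(d) = (d² + d²) - 12 = 2*d² - 12 = -12 + 2*d²)
(34 + D(s))² = (34 + (-12 + 2*5²))² = (34 + (-12 + 2*25))² = (34 + (-12 + 50))² = (34 + 38)² = 72² = 5184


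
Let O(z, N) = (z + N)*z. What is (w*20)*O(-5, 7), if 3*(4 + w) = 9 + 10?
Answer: -1400/3 ≈ -466.67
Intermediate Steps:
O(z, N) = z*(N + z) (O(z, N) = (N + z)*z = z*(N + z))
w = 7/3 (w = -4 + (9 + 10)/3 = -4 + (1/3)*19 = -4 + 19/3 = 7/3 ≈ 2.3333)
(w*20)*O(-5, 7) = ((7/3)*20)*(-5*(7 - 5)) = 140*(-5*2)/3 = (140/3)*(-10) = -1400/3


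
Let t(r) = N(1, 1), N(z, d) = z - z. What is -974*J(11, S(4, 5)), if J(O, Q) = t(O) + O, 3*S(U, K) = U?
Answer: -10714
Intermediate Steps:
N(z, d) = 0
t(r) = 0
S(U, K) = U/3
J(O, Q) = O (J(O, Q) = 0 + O = O)
-974*J(11, S(4, 5)) = -974*11 = -10714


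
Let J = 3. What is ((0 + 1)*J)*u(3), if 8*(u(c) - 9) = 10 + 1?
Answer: 249/8 ≈ 31.125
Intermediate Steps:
u(c) = 83/8 (u(c) = 9 + (10 + 1)/8 = 9 + (1/8)*11 = 9 + 11/8 = 83/8)
((0 + 1)*J)*u(3) = ((0 + 1)*3)*(83/8) = (1*3)*(83/8) = 3*(83/8) = 249/8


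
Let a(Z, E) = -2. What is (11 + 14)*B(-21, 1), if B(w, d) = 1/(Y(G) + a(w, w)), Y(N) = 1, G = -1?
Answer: -25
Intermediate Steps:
B(w, d) = -1 (B(w, d) = 1/(1 - 2) = 1/(-1) = -1)
(11 + 14)*B(-21, 1) = (11 + 14)*(-1) = 25*(-1) = -25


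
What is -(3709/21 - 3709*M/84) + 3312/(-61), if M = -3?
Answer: -265993/732 ≈ -363.38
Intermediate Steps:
-(3709/21 - 3709*M/84) + 3312/(-61) = -3709/((6/(-3 - 4))*(-14)) + 3312/(-61) = -3709/((6/(-7))*(-14)) + 3312*(-1/61) = -3709/(-⅐*6*(-14)) - 3312/61 = -3709/((-6/7*(-14))) - 3312/61 = -3709/12 - 3312/61 = -265993/732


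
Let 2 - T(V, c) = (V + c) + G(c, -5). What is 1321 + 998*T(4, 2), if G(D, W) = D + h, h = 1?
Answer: -5665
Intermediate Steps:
G(D, W) = 1 + D (G(D, W) = D + 1 = 1 + D)
T(V, c) = 1 - V - 2*c (T(V, c) = 2 - ((V + c) + (1 + c)) = 2 - (1 + V + 2*c) = 2 + (-1 - V - 2*c) = 1 - V - 2*c)
1321 + 998*T(4, 2) = 1321 + 998*(1 - 1*4 - 2*2) = 1321 + 998*(1 - 4 - 4) = 1321 + 998*(-7) = 1321 - 6986 = -5665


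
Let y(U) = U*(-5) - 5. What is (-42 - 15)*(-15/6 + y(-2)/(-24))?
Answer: 1235/8 ≈ 154.38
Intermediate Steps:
y(U) = -5 - 5*U (y(U) = -5*U - 5 = -5 - 5*U)
(-42 - 15)*(-15/6 + y(-2)/(-24)) = (-42 - 15)*(-15/6 + (-5 - 5*(-2))/(-24)) = -57*(-15*⅙ + (-5 + 10)*(-1/24)) = -57*(-5/2 + 5*(-1/24)) = -57*(-5/2 - 5/24) = -57*(-65/24) = 1235/8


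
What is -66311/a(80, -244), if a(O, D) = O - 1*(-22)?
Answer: -66311/102 ≈ -650.11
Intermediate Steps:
a(O, D) = 22 + O (a(O, D) = O + 22 = 22 + O)
-66311/a(80, -244) = -66311/(22 + 80) = -66311/102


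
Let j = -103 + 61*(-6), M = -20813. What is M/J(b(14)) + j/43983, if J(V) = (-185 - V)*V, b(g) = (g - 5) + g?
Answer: 70244191/16185744 ≈ 4.3399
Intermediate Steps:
b(g) = -5 + 2*g (b(g) = (-5 + g) + g = -5 + 2*g)
J(V) = V*(-185 - V)
j = -469 (j = -103 - 366 = -469)
M/J(b(14)) + j/43983 = -20813*(-1/((-5 + 2*14)*(185 + (-5 + 2*14)))) - 469/43983 = -20813*(-1/((-5 + 28)*(185 + (-5 + 28)))) - 469*1/43983 = -20813*(-1/(23*(185 + 23))) - 469/43983 = -20813/((-1*23*208)) - 469/43983 = -20813/(-4784) - 469/43983 = -20813*(-1/4784) - 469/43983 = 1601/368 - 469/43983 = 70244191/16185744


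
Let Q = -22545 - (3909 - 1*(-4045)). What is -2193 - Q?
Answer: 28306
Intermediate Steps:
Q = -30499 (Q = -22545 - (3909 + 4045) = -22545 - 1*7954 = -22545 - 7954 = -30499)
-2193 - Q = -2193 - 1*(-30499) = -2193 + 30499 = 28306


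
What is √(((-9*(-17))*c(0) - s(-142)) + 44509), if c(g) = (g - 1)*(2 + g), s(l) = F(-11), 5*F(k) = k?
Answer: √1105130/5 ≈ 210.25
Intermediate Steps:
F(k) = k/5
s(l) = -11/5 (s(l) = (⅕)*(-11) = -11/5)
c(g) = (-1 + g)*(2 + g)
√(((-9*(-17))*c(0) - s(-142)) + 44509) = √(((-9*(-17))*(-2 + 0 + 0²) - 1*(-11/5)) + 44509) = √((153*(-2 + 0 + 0) + 11/5) + 44509) = √((153*(-2) + 11/5) + 44509) = √((-306 + 11/5) + 44509) = √(-1519/5 + 44509) = √(221026/5) = √1105130/5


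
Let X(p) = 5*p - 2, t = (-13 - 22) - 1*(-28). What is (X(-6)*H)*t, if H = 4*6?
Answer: 5376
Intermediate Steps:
H = 24
t = -7 (t = -35 + 28 = -7)
X(p) = -2 + 5*p
(X(-6)*H)*t = ((-2 + 5*(-6))*24)*(-7) = ((-2 - 30)*24)*(-7) = -32*24*(-7) = -768*(-7) = 5376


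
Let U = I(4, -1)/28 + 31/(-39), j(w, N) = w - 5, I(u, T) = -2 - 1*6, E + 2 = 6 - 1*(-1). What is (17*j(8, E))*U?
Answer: -5015/91 ≈ -55.110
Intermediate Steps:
E = 5 (E = -2 + (6 - 1*(-1)) = -2 + (6 + 1) = -2 + 7 = 5)
I(u, T) = -8 (I(u, T) = -2 - 6 = -8)
j(w, N) = -5 + w
U = -295/273 (U = -8/28 + 31/(-39) = -8*1/28 + 31*(-1/39) = -2/7 - 31/39 = -295/273 ≈ -1.0806)
(17*j(8, E))*U = (17*(-5 + 8))*(-295/273) = (17*3)*(-295/273) = 51*(-295/273) = -5015/91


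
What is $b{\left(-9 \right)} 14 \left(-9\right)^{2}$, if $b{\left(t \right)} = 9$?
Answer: $10206$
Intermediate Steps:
$b{\left(-9 \right)} 14 \left(-9\right)^{2} = 9 \cdot 14 \left(-9\right)^{2} = 126 \cdot 81 = 10206$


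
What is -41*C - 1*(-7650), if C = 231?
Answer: -1821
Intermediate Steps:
-41*C - 1*(-7650) = -41*231 - 1*(-7650) = -9471 + 7650 = -1821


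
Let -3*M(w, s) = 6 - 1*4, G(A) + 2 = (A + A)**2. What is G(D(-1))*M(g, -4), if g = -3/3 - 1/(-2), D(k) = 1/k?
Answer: -4/3 ≈ -1.3333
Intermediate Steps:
D(k) = 1/k
g = -1/2 (g = -3*1/3 - 1*(-1/2) = -1 + 1/2 = -1/2 ≈ -0.50000)
G(A) = -2 + 4*A**2 (G(A) = -2 + (A + A)**2 = -2 + (2*A)**2 = -2 + 4*A**2)
M(w, s) = -2/3 (M(w, s) = -(6 - 1*4)/3 = -(6 - 4)/3 = -1/3*2 = -2/3)
G(D(-1))*M(g, -4) = (-2 + 4*(1/(-1))**2)*(-2/3) = (-2 + 4*(-1)**2)*(-2/3) = (-2 + 4*1)*(-2/3) = (-2 + 4)*(-2/3) = 2*(-2/3) = -4/3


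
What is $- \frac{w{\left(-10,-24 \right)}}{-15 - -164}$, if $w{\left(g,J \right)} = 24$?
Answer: $- \frac{24}{149} \approx -0.16107$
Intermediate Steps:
$- \frac{w{\left(-10,-24 \right)}}{-15 - -164} = - \frac{24}{-15 - -164} = - \frac{24}{-15 + 164} = - \frac{24}{149}$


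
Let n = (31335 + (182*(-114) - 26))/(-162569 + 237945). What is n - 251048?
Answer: -18922983487/75376 ≈ -2.5105e+5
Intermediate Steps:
n = 10561/75376 (n = (31335 + (-20748 - 26))/75376 = (31335 - 20774)*(1/75376) = 10561*(1/75376) = 10561/75376 ≈ 0.14011)
n - 251048 = 10561/75376 - 251048 = -18922983487/75376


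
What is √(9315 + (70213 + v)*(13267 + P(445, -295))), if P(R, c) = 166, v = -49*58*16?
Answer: 12*√2308022 ≈ 18231.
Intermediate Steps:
v = -45472 (v = -2842*16 = -45472)
√(9315 + (70213 + v)*(13267 + P(445, -295))) = √(9315 + (70213 - 45472)*(13267 + 166)) = √(9315 + 24741*13433) = √(9315 + 332345853) = √332355168 = 12*√2308022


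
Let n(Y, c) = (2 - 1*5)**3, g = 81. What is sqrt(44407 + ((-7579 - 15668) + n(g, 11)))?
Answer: sqrt(21133) ≈ 145.37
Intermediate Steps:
n(Y, c) = -27 (n(Y, c) = (2 - 5)**3 = (-3)**3 = -27)
sqrt(44407 + ((-7579 - 15668) + n(g, 11))) = sqrt(44407 + ((-7579 - 15668) - 27)) = sqrt(44407 + (-23247 - 27)) = sqrt(44407 - 23274) = sqrt(21133)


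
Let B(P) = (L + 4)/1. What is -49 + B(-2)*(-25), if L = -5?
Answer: -24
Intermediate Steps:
B(P) = -1 (B(P) = (-5 + 4)/1 = -1*1 = -1)
-49 + B(-2)*(-25) = -49 - 1*(-25) = -49 + 25 = -24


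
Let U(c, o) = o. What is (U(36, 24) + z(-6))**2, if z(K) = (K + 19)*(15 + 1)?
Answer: 53824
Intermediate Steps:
z(K) = 304 + 16*K (z(K) = (19 + K)*16 = 304 + 16*K)
(U(36, 24) + z(-6))**2 = (24 + (304 + 16*(-6)))**2 = (24 + (304 - 96))**2 = (24 + 208)**2 = 232**2 = 53824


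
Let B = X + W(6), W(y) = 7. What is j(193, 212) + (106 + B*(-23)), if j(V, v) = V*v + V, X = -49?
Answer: 42181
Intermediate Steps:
B = -42 (B = -49 + 7 = -42)
j(V, v) = V + V*v
j(193, 212) + (106 + B*(-23)) = 193*(1 + 212) + (106 - 42*(-23)) = 193*213 + (106 + 966) = 41109 + 1072 = 42181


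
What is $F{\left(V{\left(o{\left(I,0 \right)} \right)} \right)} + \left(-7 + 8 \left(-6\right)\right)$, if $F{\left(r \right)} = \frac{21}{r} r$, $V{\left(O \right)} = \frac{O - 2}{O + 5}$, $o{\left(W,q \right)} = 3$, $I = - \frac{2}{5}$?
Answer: $-34$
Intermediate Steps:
$I = - \frac{2}{5}$ ($I = \left(-2\right) \frac{1}{5} = - \frac{2}{5} \approx -0.4$)
$V{\left(O \right)} = \frac{-2 + O}{5 + O}$
$F{\left(r \right)} = 21$
$F{\left(V{\left(o{\left(I,0 \right)} \right)} \right)} + \left(-7 + 8 \left(-6\right)\right) = 21 + \left(-7 + 8 \left(-6\right)\right) = 21 - 55 = -34$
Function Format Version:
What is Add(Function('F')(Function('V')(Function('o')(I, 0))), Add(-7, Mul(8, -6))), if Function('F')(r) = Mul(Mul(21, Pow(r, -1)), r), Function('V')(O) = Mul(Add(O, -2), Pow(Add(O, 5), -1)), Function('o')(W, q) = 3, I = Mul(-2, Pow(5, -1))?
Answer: -34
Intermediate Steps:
I = Rational(-2, 5) (I = Mul(-2, Rational(1, 5)) = Rational(-2, 5) ≈ -0.40000)
Function('V')(O) = Mul(Pow(Add(5, O), -1), Add(-2, O)) (Function('V')(O) = Mul(Add(-2, O), Pow(Add(5, O), -1)) = Mul(Pow(Add(5, O), -1), Add(-2, O)))
Function('F')(r) = 21
Add(Function('F')(Function('V')(Function('o')(I, 0))), Add(-7, Mul(8, -6))) = Add(21, Add(-7, Mul(8, -6))) = Add(21, Add(-7, -48)) = Add(21, -55) = -34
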